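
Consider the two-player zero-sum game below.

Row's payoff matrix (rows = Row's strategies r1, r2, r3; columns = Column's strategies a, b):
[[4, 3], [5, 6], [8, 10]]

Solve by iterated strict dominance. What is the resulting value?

Row r2 is strictly dominated by row r3 (8>5, 10>6); eliminate r2.
Row r1 is strictly dominated by row r3 (8>4, 10>3); eliminate r1.
Column b is strictly dominated by a for Column (8<10); eliminate b.
Only (r3, a) remains, with payoff 8.

8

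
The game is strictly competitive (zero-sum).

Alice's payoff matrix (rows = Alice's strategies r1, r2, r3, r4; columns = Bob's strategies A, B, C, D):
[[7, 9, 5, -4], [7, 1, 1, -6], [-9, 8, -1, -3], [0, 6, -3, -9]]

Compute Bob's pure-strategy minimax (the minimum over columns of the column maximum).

-3

The worst case (largest entry) in each column is A: 7, B: 9, C: 5, D: -3.
The best (smallest) of these is -3.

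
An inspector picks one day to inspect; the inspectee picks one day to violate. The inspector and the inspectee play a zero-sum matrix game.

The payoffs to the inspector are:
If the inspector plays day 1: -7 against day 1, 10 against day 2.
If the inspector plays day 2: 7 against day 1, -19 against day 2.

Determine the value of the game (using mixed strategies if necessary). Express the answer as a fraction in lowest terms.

-63/43

Row minima are -7 and -19, so the inspector's maximin is -7; column maxima are 7 and 10, so the inspectee's minimax is 7. These differ, so the equilibrium is in mixed strategies.
Let the inspector play day 1 with probability p. The inspectee is indifferent when −7p + 7(1−p) = 10p − 19(1−p), giving p = 26/43.
Let the inspectee play day 1 with probability q. The inspector is indifferent when −7q + 10(1−q) = 7q − 19(1−q), giving q = 29/43.
The value is -7·(29/43) + (10)·(14/43) = -63/43.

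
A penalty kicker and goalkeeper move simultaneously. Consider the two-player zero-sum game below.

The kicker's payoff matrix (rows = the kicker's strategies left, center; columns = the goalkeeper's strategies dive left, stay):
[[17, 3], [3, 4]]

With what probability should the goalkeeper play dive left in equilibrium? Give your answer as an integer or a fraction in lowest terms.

Row minima are 3 and 3, so the kicker's maximin is 3; column maxima are 17 and 4, so the goalkeeper's minimax is 4. These differ, so the equilibrium is in mixed strategies.
Let the goalkeeper play dive left with probability q. The kicker is indifferent when 17q + 3(1−q) = 3q + 4(1−q), giving q = 1/15.

1/15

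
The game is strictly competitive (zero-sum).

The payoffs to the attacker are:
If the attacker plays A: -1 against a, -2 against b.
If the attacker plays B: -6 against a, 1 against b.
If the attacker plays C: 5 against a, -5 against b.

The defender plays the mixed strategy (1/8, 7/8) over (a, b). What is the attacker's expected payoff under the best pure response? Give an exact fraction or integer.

A: (-1)·(1/8) + (-2)·(7/8) = -15/8.
B: (-6)·(1/8) + (1)·(7/8) = 1/8.
C: (5)·(1/8) + (-5)·(7/8) = -15/4.
The best pure response is B with expected payoff 1/8.

1/8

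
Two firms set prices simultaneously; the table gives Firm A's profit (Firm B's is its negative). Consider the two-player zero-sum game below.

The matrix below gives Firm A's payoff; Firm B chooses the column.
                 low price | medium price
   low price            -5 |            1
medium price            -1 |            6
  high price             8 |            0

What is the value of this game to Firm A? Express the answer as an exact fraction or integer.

16/5

Row low price is strictly dominated by row medium price, so Firm A never plays it.
The remaining 2×2 game on (medium price, high price) × (low price, medium price) has no saddle point. Let Firm A play medium price with probability p; indifference gives −p + 8(1−p) = 6p, so p = 8/15.
Similarly Firm B's optimal q on low price is 2/5, and the value is -1·(2/5) + (6)·(3/5) = 16/5.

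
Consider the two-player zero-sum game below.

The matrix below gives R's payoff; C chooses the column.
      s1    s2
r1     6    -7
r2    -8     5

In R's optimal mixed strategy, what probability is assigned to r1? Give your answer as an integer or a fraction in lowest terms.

1/2

Row minima are -7 and -8, so R's maximin is -7; column maxima are 6 and 5, so C's minimax is 5. These differ, so the equilibrium is in mixed strategies.
Let R play r1 with probability p. C is indifferent when 6p − 8(1−p) = −7p + 5(1−p), giving p = 1/2.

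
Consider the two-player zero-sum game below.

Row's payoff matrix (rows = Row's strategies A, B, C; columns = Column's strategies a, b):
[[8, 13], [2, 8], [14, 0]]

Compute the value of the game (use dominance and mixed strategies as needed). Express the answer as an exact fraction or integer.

182/19

Row B is strictly dominated by row A, so Row never plays it.
The remaining 2×2 game on (A, C) × (a, b) has no saddle point. Let Row play A with probability p; indifference gives 8p + 14(1−p) = 13p, so p = 14/19.
Similarly Column's optimal q on a is 13/19, and the value is 8·(13/19) + (13)·(6/19) = 182/19.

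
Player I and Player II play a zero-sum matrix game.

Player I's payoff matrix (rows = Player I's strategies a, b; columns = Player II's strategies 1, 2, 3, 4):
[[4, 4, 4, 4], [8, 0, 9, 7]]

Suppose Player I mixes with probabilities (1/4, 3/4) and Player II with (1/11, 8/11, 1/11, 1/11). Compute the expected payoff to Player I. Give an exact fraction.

Against (1/11, 8/11, 1/11, 1/11), each row's expected payoff is a: 4; b: 24/11.
Taking the (1/4, 3/4)-weighted average: (1/4)·(4) + (3/4)·(24/11) = 29/11.

29/11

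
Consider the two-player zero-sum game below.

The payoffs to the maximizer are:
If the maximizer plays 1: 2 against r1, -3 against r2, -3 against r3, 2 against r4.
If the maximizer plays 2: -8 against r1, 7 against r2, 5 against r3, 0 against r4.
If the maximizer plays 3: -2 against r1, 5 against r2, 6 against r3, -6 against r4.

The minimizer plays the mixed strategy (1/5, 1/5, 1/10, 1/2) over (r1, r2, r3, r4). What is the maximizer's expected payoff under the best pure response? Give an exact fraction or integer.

1/2

1: (2)·(1/5) + (-3)·(1/5) + (-3)·(1/10) + (2)·(1/2) = 1/2.
2: (-8)·(1/5) + (7)·(1/5) + (5)·(1/10) + (0)·(1/2) = 3/10.
3: (-2)·(1/5) + (5)·(1/5) + (6)·(1/10) + (-6)·(1/2) = -9/5.
The best pure response is 1 with expected payoff 1/2.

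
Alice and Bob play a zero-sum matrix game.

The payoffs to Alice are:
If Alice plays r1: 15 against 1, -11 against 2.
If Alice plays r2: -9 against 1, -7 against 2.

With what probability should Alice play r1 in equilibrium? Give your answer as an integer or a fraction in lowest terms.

1/14

Row minima are -11 and -9, so Alice's maximin is -9; column maxima are 15 and -7, so Bob's minimax is -7. These differ, so the equilibrium is in mixed strategies.
Let Alice play r1 with probability p. Bob is indifferent when 15p − 9(1−p) = −11p − 7(1−p), giving p = 1/14.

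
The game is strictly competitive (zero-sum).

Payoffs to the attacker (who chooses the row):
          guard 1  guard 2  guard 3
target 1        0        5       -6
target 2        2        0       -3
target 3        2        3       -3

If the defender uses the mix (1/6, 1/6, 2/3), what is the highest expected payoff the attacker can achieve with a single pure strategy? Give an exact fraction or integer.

target 1: (0)·(1/6) + (5)·(1/6) + (-6)·(2/3) = -19/6.
target 2: (2)·(1/6) + (0)·(1/6) + (-3)·(2/3) = -5/3.
target 3: (2)·(1/6) + (3)·(1/6) + (-3)·(2/3) = -7/6.
The best pure response is target 3 with expected payoff -7/6.

-7/6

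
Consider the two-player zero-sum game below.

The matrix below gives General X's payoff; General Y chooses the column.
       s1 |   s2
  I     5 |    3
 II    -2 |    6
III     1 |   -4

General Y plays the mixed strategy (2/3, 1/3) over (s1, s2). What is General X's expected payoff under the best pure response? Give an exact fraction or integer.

I: (5)·(2/3) + (3)·(1/3) = 13/3.
II: (-2)·(2/3) + (6)·(1/3) = 2/3.
III: (1)·(2/3) + (-4)·(1/3) = -2/3.
The best pure response is I with expected payoff 13/3.

13/3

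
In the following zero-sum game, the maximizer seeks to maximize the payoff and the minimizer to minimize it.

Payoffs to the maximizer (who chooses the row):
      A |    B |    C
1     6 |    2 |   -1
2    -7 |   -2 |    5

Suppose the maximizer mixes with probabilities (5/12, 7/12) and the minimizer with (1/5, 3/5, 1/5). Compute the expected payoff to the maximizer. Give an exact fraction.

Against (1/5, 3/5, 1/5), each row's expected payoff is 1: 11/5; 2: -8/5.
Taking the (5/12, 7/12)-weighted average: (5/12)·(11/5) + (7/12)·(-8/5) = -1/60.

-1/60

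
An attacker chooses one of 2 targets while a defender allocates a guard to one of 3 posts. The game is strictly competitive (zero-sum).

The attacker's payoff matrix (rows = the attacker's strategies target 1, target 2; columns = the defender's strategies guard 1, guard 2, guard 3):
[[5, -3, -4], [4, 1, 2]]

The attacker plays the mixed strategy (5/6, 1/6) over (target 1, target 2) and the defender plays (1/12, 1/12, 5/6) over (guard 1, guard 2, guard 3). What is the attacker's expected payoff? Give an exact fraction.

-55/24

Against (1/12, 1/12, 5/6), each row's expected payoff is target 1: -19/6; target 2: 25/12.
Taking the (5/6, 1/6)-weighted average: (5/6)·(-19/6) + (1/6)·(25/12) = -55/24.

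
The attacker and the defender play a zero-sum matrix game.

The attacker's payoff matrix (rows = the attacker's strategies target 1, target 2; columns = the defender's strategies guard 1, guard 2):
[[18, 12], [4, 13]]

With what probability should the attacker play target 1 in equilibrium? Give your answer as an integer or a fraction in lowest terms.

Row minima are 12 and 4, so the attacker's maximin is 12; column maxima are 18 and 13, so the defender's minimax is 13. These differ, so the equilibrium is in mixed strategies.
Let the attacker play target 1 with probability p. The defender is indifferent when 18p + 4(1−p) = 12p + 13(1−p), giving p = 3/5.

3/5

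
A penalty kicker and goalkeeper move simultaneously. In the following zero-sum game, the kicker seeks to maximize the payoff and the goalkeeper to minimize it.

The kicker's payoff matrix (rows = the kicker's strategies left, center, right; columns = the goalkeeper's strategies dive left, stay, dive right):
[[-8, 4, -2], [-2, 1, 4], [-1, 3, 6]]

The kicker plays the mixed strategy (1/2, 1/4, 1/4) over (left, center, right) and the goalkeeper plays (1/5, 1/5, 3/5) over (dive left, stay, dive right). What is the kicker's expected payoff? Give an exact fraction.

11/20

Against (1/5, 1/5, 3/5), each row's expected payoff is left: -2; center: 11/5; right: 4.
Taking the (1/2, 1/4, 1/4)-weighted average: (1/2)·(-2) + (1/4)·(11/5) + (1/4)·(4) = 11/20.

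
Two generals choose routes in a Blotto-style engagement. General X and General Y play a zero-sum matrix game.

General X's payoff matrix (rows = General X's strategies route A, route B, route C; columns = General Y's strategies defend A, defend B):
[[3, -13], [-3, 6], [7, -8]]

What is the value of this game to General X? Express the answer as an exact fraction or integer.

3/4

Row route A is strictly dominated by row route C, so General X never plays it.
The remaining 2×2 game on (route B, route C) × (defend A, defend B) has no saddle point. Let General X play route B with probability p; indifference gives −3p + 7(1−p) = 6p − 8(1−p), so p = 5/8.
Similarly General Y's optimal q on defend A is 7/12, and the value is -3·(7/12) + (6)·(5/12) = 3/4.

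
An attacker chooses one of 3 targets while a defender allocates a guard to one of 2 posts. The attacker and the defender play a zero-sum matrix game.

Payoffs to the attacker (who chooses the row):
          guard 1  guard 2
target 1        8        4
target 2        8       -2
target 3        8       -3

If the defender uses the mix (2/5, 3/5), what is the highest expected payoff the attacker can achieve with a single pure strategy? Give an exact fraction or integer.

28/5

target 1: (8)·(2/5) + (4)·(3/5) = 28/5.
target 2: (8)·(2/5) + (-2)·(3/5) = 2.
target 3: (8)·(2/5) + (-3)·(3/5) = 7/5.
The best pure response is target 1 with expected payoff 28/5.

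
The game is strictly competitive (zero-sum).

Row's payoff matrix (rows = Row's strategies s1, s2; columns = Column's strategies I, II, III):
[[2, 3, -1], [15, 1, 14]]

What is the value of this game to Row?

43/17

Column I is strictly dominated by III for Column (it gives Row more in every row).
The remaining 2×2 game on (s1, s2) × (II, III) has no saddle point. Let Row play s1 with probability p; indifference gives 3p + (1−p) = −p + 14(1−p), so p = 13/17.
Similarly Column's optimal q on II is 15/17, and the value is 3·(15/17) + (-1)·(2/17) = 43/17.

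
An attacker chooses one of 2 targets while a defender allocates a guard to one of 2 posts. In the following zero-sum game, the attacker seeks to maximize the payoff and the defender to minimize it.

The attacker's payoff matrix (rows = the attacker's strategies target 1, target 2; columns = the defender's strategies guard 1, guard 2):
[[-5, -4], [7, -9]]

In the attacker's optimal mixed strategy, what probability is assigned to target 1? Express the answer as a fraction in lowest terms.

16/17

Row minima are -5 and -9, so the attacker's maximin is -5; column maxima are 7 and -4, so the defender's minimax is -4. These differ, so the equilibrium is in mixed strategies.
Let the attacker play target 1 with probability p. The defender is indifferent when −5p + 7(1−p) = −4p − 9(1−p), giving p = 16/17.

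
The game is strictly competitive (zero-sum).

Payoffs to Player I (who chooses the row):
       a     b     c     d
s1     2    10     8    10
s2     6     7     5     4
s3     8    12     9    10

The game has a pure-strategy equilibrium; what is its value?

8

Row minima: 2, 4, 8 → Player I's maximin is 8.
Column maxima: 8, 12, 9, 10 → Player II's minimax is 8.
They coincide at (s3, a), so the value is 8.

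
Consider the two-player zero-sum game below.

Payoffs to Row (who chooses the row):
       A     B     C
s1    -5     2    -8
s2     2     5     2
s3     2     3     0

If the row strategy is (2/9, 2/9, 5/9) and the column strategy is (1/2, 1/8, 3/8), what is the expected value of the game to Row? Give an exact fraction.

Against (1/2, 1/8, 3/8), each row's expected payoff is s1: -21/4; s2: 19/8; s3: 11/8.
Taking the (2/9, 2/9, 5/9)-weighted average: (2/9)·(-21/4) + (2/9)·(19/8) + (5/9)·(11/8) = 1/8.

1/8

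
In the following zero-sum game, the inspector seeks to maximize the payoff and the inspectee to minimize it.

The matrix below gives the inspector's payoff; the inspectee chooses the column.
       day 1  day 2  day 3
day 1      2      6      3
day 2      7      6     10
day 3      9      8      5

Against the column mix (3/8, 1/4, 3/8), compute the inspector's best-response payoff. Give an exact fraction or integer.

day 1: (2)·(3/8) + (6)·(1/4) + (3)·(3/8) = 27/8.
day 2: (7)·(3/8) + (6)·(1/4) + (10)·(3/8) = 63/8.
day 3: (9)·(3/8) + (8)·(1/4) + (5)·(3/8) = 29/4.
The best pure response is day 2 with expected payoff 63/8.

63/8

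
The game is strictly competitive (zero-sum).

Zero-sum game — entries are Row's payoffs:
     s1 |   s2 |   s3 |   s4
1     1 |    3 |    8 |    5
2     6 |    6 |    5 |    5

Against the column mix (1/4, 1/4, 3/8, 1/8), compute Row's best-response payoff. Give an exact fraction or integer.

1: (1)·(1/4) + (3)·(1/4) + (8)·(3/8) + (5)·(1/8) = 37/8.
2: (6)·(1/4) + (6)·(1/4) + (5)·(3/8) + (5)·(1/8) = 11/2.
The best pure response is 2 with expected payoff 11/2.

11/2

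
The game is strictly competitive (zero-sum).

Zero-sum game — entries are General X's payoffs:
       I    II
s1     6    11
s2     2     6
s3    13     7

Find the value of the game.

Row s2 is strictly dominated by row s1, so General X never plays it.
The remaining 2×2 game on (s1, s3) × (I, II) has no saddle point. Let General X play s1 with probability p; indifference gives 6p + 13(1−p) = 11p + 7(1−p), so p = 6/11.
Similarly General Y's optimal q on I is 4/11, and the value is 6·(4/11) + (11)·(7/11) = 101/11.

101/11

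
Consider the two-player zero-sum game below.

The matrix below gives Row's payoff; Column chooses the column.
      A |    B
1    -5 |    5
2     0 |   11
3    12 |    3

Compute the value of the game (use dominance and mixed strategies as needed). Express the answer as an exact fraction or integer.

33/5

Row 1 is strictly dominated by row 2, so Row never plays it.
The remaining 2×2 game on (2, 3) × (A, B) has no saddle point. Let Row play 2 with probability p; indifference gives 12(1−p) = 11p + 3(1−p), so p = 9/20.
Similarly Column's optimal q on A is 2/5, and the value is 0·(2/5) + (11)·(3/5) = 33/5.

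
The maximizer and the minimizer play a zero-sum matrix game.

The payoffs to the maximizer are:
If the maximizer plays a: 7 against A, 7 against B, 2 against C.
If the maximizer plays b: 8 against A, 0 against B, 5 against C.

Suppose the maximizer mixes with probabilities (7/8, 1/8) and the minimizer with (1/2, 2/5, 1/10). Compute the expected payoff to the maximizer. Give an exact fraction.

Against (1/2, 2/5, 1/10), each row's expected payoff is a: 13/2; b: 9/2.
Taking the (7/8, 1/8)-weighted average: (7/8)·(13/2) + (1/8)·(9/2) = 25/4.

25/4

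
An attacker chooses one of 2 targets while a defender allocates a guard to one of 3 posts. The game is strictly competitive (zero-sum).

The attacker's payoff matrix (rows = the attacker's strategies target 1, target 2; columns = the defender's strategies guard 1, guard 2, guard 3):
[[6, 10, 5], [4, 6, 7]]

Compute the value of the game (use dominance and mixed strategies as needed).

Column guard 2 is strictly dominated by guard 1 for the defender (it gives the attacker more in every row).
The remaining 2×2 game on (target 1, target 2) × (guard 1, guard 3) has no saddle point. Let the attacker play target 1 with probability p; indifference gives 6p + 4(1−p) = 5p + 7(1−p), so p = 3/4.
Similarly the defender's optimal q on guard 1 is 1/2, and the value is 6·(1/2) + (5)·(1/2) = 11/2.

11/2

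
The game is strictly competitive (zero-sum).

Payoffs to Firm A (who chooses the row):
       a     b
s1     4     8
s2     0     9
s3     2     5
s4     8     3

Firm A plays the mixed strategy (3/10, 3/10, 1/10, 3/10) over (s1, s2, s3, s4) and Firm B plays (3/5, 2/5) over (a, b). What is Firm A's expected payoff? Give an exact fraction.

Against (3/5, 2/5), each row's expected payoff is s1: 28/5; s2: 18/5; s3: 16/5; s4: 6.
Taking the (3/10, 3/10, 1/10, 3/10)-weighted average: (3/10)·(28/5) + (3/10)·(18/5) + (1/10)·(16/5) + (3/10)·(6) = 122/25.

122/25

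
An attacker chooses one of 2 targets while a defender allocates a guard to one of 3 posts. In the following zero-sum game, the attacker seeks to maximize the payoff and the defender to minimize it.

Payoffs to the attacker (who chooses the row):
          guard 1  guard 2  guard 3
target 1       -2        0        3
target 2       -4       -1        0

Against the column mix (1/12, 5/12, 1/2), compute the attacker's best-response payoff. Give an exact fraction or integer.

target 1: (-2)·(1/12) + (0)·(5/12) + (3)·(1/2) = 4/3.
target 2: (-4)·(1/12) + (-1)·(5/12) + (0)·(1/2) = -3/4.
The best pure response is target 1 with expected payoff 4/3.

4/3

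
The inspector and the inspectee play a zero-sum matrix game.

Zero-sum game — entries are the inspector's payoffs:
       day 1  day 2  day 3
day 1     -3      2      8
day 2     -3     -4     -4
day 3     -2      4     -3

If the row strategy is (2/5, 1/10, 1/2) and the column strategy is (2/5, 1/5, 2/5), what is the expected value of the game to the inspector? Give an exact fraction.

0

Against (2/5, 1/5, 2/5), each row's expected payoff is day 1: 12/5; day 2: -18/5; day 3: -6/5.
Taking the (2/5, 1/10, 1/2)-weighted average: (2/5)·(12/5) + (1/10)·(-18/5) + (1/2)·(-6/5) = 0.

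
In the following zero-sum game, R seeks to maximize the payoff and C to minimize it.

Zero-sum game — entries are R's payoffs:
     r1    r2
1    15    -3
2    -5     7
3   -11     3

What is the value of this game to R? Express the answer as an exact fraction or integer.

3

Row 3 is strictly dominated by row 2, so R never plays it.
The remaining 2×2 game on (1, 2) × (r1, r2) has no saddle point. Let R play 1 with probability p; indifference gives 15p − 5(1−p) = −3p + 7(1−p), so p = 2/5.
Similarly C's optimal q on r1 is 1/3, and the value is 15·(1/3) + (-3)·(2/3) = 3.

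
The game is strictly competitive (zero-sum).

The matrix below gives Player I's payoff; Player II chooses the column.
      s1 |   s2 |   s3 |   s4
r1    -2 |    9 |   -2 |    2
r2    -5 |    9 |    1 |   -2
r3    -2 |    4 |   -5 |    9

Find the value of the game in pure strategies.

Row minima: -2, -5, -5 → Player I's maximin is -2.
Column maxima: -2, 9, 1, 9 → Player II's minimax is -2.
They coincide at (r1, s1), so the value is -2.

-2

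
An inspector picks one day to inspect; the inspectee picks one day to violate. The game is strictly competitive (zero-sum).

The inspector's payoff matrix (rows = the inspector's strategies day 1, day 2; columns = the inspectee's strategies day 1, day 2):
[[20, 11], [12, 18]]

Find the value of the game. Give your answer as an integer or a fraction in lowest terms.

76/5

Row minima are 11 and 12, so the inspector's maximin is 12; column maxima are 20 and 18, so the inspectee's minimax is 18. These differ, so the equilibrium is in mixed strategies.
Let the inspector play day 1 with probability p. The inspectee is indifferent when 20p + 12(1−p) = 11p + 18(1−p), giving p = 2/5.
Let the inspectee play day 1 with probability q. The inspector is indifferent when 20q + 11(1−q) = 12q + 18(1−q), giving q = 7/15.
The value is 20·(7/15) + (11)·(8/15) = 76/5.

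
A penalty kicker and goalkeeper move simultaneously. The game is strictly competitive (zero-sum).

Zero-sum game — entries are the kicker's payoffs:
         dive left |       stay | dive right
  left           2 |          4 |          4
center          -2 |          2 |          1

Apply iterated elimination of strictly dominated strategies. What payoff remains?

Column dive right is strictly dominated by dive left for the goalkeeper (2<4, -2<1); eliminate dive right.
Row center is strictly dominated by row left (2>-2, 4>2); eliminate center.
Column stay is strictly dominated by dive left for the goalkeeper (2<4); eliminate stay.
Only (left, dive left) remains, with payoff 2.

2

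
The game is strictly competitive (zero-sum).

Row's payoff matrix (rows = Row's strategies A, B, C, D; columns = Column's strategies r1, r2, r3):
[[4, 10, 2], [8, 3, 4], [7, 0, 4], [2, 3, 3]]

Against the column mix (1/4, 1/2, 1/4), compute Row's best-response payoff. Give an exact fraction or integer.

A: (4)·(1/4) + (10)·(1/2) + (2)·(1/4) = 13/2.
B: (8)·(1/4) + (3)·(1/2) + (4)·(1/4) = 9/2.
C: (7)·(1/4) + (0)·(1/2) + (4)·(1/4) = 11/4.
D: (2)·(1/4) + (3)·(1/2) + (3)·(1/4) = 11/4.
The best pure response is A with expected payoff 13/2.

13/2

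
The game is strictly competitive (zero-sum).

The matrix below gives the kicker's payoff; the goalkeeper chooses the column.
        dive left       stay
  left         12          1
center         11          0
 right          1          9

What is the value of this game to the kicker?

Row center is strictly dominated by row left, so the kicker never plays it.
The remaining 2×2 game on (left, right) × (dive left, stay) has no saddle point. Let the kicker play left with probability p; indifference gives 12p + (1−p) = p + 9(1−p), so p = 8/19.
Similarly the goalkeeper's optimal q on dive left is 8/19, and the value is 12·(8/19) + (1)·(11/19) = 107/19.

107/19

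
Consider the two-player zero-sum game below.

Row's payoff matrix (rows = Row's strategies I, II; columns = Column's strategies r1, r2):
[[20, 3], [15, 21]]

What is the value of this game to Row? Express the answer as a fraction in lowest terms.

375/23

Row minima are 3 and 15, so Row's maximin is 15; column maxima are 20 and 21, so Column's minimax is 20. These differ, so the equilibrium is in mixed strategies.
Let Row play I with probability p. Column is indifferent when 20p + 15(1−p) = 3p + 21(1−p), giving p = 6/23.
Let Column play r1 with probability q. Row is indifferent when 20q + 3(1−q) = 15q + 21(1−q), giving q = 18/23.
The value is 20·(18/23) + (3)·(5/23) = 375/23.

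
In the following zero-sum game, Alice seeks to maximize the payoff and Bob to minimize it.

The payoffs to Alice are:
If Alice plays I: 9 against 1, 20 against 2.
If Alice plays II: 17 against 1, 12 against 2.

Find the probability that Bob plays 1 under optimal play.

1/2

Row minima are 9 and 12, so Alice's maximin is 12; column maxima are 17 and 20, so Bob's minimax is 17. These differ, so the equilibrium is in mixed strategies.
Let Bob play 1 with probability q. Alice is indifferent when 9q + 20(1−q) = 17q + 12(1−q), giving q = 1/2.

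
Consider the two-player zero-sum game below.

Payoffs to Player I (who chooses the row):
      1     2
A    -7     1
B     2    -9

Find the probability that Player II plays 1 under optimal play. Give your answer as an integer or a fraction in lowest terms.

10/19

Row minima are -7 and -9, so Player I's maximin is -7; column maxima are 2 and 1, so Player II's minimax is 1. These differ, so the equilibrium is in mixed strategies.
Let Player II play 1 with probability q. Player I is indifferent when −7q + (1−q) = 2q − 9(1−q), giving q = 10/19.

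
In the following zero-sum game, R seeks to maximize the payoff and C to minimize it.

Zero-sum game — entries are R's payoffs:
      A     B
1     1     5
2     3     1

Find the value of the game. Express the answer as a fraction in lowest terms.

7/3

Row minima are 1 and 1, so R's maximin is 1; column maxima are 3 and 5, so C's minimax is 3. These differ, so the equilibrium is in mixed strategies.
Let R play 1 with probability p. C is indifferent when p + 3(1−p) = 5p + (1−p), giving p = 1/3.
Let C play A with probability q. R is indifferent when q + 5(1−q) = 3q + (1−q), giving q = 2/3.
The value is 1·(2/3) + (5)·(1/3) = 7/3.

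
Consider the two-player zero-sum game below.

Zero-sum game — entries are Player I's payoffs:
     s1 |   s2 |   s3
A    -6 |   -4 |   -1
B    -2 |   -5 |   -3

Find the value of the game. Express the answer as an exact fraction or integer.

Column s3 is strictly dominated by s2 for Player II (it gives Player I more in every row).
The remaining 2×2 game on (A, B) × (s1, s2) has no saddle point. Let Player I play A with probability p; indifference gives −6p − 2(1−p) = −4p − 5(1−p), so p = 3/5.
Similarly Player II's optimal q on s1 is 1/5, and the value is -6·(1/5) + (-4)·(4/5) = -22/5.

-22/5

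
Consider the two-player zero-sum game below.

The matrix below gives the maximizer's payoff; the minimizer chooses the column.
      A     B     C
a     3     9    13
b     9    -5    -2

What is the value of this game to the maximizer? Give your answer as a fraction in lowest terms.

24/5

Column C is strictly dominated by B for the minimizer (it gives the maximizer more in every row).
The remaining 2×2 game on (a, b) × (A, B) has no saddle point. Let the maximizer play a with probability p; indifference gives 3p + 9(1−p) = 9p − 5(1−p), so p = 7/10.
Similarly the minimizer's optimal q on A is 7/10, and the value is 3·(7/10) + (9)·(3/10) = 24/5.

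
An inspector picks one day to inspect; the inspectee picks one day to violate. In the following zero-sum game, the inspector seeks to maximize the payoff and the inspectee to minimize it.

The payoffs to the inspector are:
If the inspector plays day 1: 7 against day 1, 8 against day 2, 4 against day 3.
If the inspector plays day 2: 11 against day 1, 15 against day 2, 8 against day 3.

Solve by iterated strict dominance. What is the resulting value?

Row day 1 is strictly dominated by row day 2 (11>7, 15>8, 8>4); eliminate day 1.
Column day 1 is strictly dominated by day 3 for the inspectee (8<11); eliminate day 1.
Column day 2 is strictly dominated by day 3 for the inspectee (8<15); eliminate day 2.
Only (day 2, day 3) remains, with payoff 8.

8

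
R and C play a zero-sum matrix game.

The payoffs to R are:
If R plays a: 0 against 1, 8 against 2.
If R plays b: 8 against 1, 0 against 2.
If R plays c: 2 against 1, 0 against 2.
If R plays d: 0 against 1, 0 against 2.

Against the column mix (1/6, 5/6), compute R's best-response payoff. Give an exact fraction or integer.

a: (0)·(1/6) + (8)·(5/6) = 20/3.
b: (8)·(1/6) + (0)·(5/6) = 4/3.
c: (2)·(1/6) + (0)·(5/6) = 1/3.
d: (0)·(1/6) + (0)·(5/6) = 0.
The best pure response is a with expected payoff 20/3.

20/3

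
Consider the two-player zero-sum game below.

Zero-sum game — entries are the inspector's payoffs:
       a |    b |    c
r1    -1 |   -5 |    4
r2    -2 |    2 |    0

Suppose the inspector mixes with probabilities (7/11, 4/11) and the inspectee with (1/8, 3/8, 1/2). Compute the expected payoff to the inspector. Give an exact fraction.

Against (1/8, 3/8, 1/2), each row's expected payoff is r1: 0; r2: 1/2.
Taking the (7/11, 4/11)-weighted average: (7/11)·(0) + (4/11)·(1/2) = 2/11.

2/11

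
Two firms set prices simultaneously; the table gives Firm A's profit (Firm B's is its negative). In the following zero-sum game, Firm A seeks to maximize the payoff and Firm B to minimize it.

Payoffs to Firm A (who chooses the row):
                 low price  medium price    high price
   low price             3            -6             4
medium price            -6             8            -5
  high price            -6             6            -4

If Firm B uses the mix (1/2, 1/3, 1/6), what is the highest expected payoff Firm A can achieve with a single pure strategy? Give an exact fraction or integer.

low price: (3)·(1/2) + (-6)·(1/3) + (4)·(1/6) = 1/6.
medium price: (-6)·(1/2) + (8)·(1/3) + (-5)·(1/6) = -7/6.
high price: (-6)·(1/2) + (6)·(1/3) + (-4)·(1/6) = -5/3.
The best pure response is low price with expected payoff 1/6.

1/6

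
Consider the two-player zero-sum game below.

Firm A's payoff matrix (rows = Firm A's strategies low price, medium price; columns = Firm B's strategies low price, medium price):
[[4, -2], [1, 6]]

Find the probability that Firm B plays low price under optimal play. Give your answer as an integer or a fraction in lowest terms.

Row minima are -2 and 1, so Firm A's maximin is 1; column maxima are 4 and 6, so Firm B's minimax is 4. These differ, so the equilibrium is in mixed strategies.
Let Firm B play low price with probability q. Firm A is indifferent when 4q − 2(1−q) = q + 6(1−q), giving q = 8/11.

8/11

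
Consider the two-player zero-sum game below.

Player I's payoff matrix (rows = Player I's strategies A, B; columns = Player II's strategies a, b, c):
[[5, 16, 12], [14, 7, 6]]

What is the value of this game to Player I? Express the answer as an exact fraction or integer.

46/5

Column b is strictly dominated by c for Player II (it gives Player I more in every row).
The remaining 2×2 game on (A, B) × (a, c) has no saddle point. Let Player I play A with probability p; indifference gives 5p + 14(1−p) = 12p + 6(1−p), so p = 8/15.
Similarly Player II's optimal q on a is 2/5, and the value is 5·(2/5) + (12)·(3/5) = 46/5.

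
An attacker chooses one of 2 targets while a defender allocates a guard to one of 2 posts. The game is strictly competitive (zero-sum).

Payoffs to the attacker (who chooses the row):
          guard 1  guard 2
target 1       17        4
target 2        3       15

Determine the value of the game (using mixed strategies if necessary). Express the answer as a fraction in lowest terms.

Row minima are 4 and 3, so the attacker's maximin is 4; column maxima are 17 and 15, so the defender's minimax is 15. These differ, so the equilibrium is in mixed strategies.
Let the attacker play target 1 with probability p. The defender is indifferent when 17p + 3(1−p) = 4p + 15(1−p), giving p = 12/25.
Let the defender play guard 1 with probability q. The attacker is indifferent when 17q + 4(1−q) = 3q + 15(1−q), giving q = 11/25.
The value is 17·(11/25) + (4)·(14/25) = 243/25.

243/25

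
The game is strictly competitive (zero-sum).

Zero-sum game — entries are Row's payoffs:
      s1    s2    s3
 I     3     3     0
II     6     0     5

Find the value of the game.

15/8

Column s1 is strictly dominated by s3 for Column (it gives Row more in every row).
The remaining 2×2 game on (I, II) × (s2, s3) has no saddle point. Let Row play I with probability p; indifference gives 3p = 5(1−p), so p = 5/8.
Similarly Column's optimal q on s2 is 5/8, and the value is 3·(5/8) + (0)·(3/8) = 15/8.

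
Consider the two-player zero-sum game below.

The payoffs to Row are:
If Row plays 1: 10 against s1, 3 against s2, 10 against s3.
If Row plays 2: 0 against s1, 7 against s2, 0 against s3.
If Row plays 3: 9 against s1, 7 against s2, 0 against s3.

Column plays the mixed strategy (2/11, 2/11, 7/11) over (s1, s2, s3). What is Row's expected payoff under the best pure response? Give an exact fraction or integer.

1: (10)·(2/11) + (3)·(2/11) + (10)·(7/11) = 96/11.
2: (0)·(2/11) + (7)·(2/11) + (0)·(7/11) = 14/11.
3: (9)·(2/11) + (7)·(2/11) + (0)·(7/11) = 32/11.
The best pure response is 1 with expected payoff 96/11.

96/11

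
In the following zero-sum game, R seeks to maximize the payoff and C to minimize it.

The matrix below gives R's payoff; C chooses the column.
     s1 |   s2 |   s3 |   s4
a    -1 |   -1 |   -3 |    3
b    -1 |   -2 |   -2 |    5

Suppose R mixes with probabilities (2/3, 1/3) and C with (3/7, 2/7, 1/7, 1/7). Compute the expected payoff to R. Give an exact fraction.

Against (3/7, 2/7, 1/7, 1/7), each row's expected payoff is a: -5/7; b: -4/7.
Taking the (2/3, 1/3)-weighted average: (2/3)·(-5/7) + (1/3)·(-4/7) = -2/3.

-2/3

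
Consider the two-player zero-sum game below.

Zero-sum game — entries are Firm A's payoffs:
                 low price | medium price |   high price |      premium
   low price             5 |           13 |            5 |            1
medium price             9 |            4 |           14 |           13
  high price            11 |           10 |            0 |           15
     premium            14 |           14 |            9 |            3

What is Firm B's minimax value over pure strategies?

14

The worst case (largest entry) in each column is low price: 14, medium price: 14, high price: 14, premium: 15.
The best (smallest) of these is 14.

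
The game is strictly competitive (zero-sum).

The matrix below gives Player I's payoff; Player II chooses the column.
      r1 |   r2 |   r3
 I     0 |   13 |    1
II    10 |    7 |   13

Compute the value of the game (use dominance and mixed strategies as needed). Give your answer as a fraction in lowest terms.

65/8

Column r3 is strictly dominated by r1 for Player II (it gives Player I more in every row).
The remaining 2×2 game on (I, II) × (r1, r2) has no saddle point. Let Player I play I with probability p; indifference gives 10(1−p) = 13p + 7(1−p), so p = 3/16.
Similarly Player II's optimal q on r1 is 3/8, and the value is 0·(3/8) + (13)·(5/8) = 65/8.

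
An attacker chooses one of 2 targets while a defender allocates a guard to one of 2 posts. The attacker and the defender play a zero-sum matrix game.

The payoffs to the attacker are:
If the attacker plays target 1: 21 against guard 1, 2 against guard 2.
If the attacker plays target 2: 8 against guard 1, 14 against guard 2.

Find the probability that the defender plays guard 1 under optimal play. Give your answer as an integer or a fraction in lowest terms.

12/25

Row minima are 2 and 8, so the attacker's maximin is 8; column maxima are 21 and 14, so the defender's minimax is 14. These differ, so the equilibrium is in mixed strategies.
Let the defender play guard 1 with probability q. The attacker is indifferent when 21q + 2(1−q) = 8q + 14(1−q), giving q = 12/25.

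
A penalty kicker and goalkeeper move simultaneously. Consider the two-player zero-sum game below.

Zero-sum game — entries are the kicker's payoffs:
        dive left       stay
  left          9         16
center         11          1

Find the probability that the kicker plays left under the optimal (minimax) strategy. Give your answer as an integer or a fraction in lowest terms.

10/17

Row minima are 9 and 1, so the kicker's maximin is 9; column maxima are 11 and 16, so the goalkeeper's minimax is 11. These differ, so the equilibrium is in mixed strategies.
Let the kicker play left with probability p. The goalkeeper is indifferent when 9p + 11(1−p) = 16p + (1−p), giving p = 10/17.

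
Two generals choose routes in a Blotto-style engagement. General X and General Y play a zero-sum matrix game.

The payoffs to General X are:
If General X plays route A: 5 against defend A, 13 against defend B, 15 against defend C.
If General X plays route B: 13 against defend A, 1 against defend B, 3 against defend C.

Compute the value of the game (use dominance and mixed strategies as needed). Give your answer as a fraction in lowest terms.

41/5

Column defend C is strictly dominated by defend B for General Y (it gives General X more in every row).
The remaining 2×2 game on (route A, route B) × (defend A, defend B) has no saddle point. Let General X play route A with probability p; indifference gives 5p + 13(1−p) = 13p + (1−p), so p = 3/5.
Similarly General Y's optimal q on defend A is 3/5, and the value is 5·(3/5) + (13)·(2/5) = 41/5.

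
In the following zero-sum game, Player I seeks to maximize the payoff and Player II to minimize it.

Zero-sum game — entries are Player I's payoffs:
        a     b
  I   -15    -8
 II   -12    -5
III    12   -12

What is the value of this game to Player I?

-204/31

Row I is strictly dominated by row II, so Player I never plays it.
The remaining 2×2 game on (II, III) × (a, b) has no saddle point. Let Player I play II with probability p; indifference gives −12p + 12(1−p) = −5p − 12(1−p), so p = 24/31.
Similarly Player II's optimal q on a is 7/31, and the value is -12·(7/31) + (-5)·(24/31) = -204/31.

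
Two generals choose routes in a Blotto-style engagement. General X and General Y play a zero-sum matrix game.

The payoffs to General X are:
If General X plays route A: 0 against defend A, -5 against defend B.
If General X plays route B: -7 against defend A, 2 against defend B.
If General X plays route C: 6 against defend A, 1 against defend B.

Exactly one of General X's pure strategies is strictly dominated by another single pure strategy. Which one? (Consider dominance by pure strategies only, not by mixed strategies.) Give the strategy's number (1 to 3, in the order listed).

Compare route A with route C: 6 > 0, 1 > -5.
So route C strictly dominates route A for General X; route A is strictly dominated.

1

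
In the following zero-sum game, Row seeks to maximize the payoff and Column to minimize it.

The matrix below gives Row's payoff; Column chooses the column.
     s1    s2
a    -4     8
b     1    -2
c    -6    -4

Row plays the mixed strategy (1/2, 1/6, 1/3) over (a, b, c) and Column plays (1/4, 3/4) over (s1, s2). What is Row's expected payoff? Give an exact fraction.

19/24

Against (1/4, 3/4), each row's expected payoff is a: 5; b: -5/4; c: -9/2.
Taking the (1/2, 1/6, 1/3)-weighted average: (1/2)·(5) + (1/6)·(-5/4) + (1/3)·(-9/2) = 19/24.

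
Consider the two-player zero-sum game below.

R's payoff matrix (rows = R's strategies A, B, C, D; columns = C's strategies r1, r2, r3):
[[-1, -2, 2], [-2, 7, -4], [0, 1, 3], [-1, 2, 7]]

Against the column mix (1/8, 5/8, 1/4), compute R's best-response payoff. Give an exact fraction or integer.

25/8

A: (-1)·(1/8) + (-2)·(5/8) + (2)·(1/4) = -7/8.
B: (-2)·(1/8) + (7)·(5/8) + (-4)·(1/4) = 25/8.
C: (0)·(1/8) + (1)·(5/8) + (3)·(1/4) = 11/8.
D: (-1)·(1/8) + (2)·(5/8) + (7)·(1/4) = 23/8.
The best pure response is B with expected payoff 25/8.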